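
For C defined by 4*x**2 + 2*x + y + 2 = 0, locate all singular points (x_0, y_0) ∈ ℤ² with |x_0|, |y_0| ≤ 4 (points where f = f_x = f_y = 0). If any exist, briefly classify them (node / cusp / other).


No singular points in the scanned grid; C is smooth there.

Compute partial derivatives:
  f_x = 8*x + 2.
  f_y = 1.
f_y = 1 is a nonzero constant, so f_y never vanishes: no point (x, y) can satisfy f = f_x = f_y = 0. In particular no (x, y) ∈ {−4, ..., 4}² is singular; the curve is smooth.


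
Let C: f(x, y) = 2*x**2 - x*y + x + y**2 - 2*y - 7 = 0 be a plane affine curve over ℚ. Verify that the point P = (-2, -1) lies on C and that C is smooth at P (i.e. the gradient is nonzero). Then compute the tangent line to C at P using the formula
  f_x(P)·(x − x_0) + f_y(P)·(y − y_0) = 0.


Tangent line at P: -6*x - 2*y - 14 = 0.

Step 1: f(-2, -1) = 0, so P lies on C.
Step 2: partial derivatives
  f_x(x, y) = 4*x - y + 1, f_y(x, y) = -x + 2*y - 2.
  f_x(P) = -6, f_y(P) = -2 (gradient nonzero, so P is smooth).
Step 3: tangent line at P: -6·(x − -2) + -2·(y − -1) = 0.
Expanding: -6*x - 2*y - 14 = 0.


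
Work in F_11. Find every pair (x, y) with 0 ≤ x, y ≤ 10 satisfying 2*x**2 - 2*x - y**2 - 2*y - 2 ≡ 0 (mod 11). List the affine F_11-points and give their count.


Affine F_11-points: {(2, 4), (2, 5), (3, 10), (4, 0), (4, 9), (6, 1), (6, 8), (8, 0), (8, 9), (9, 10), (10, 4), (10, 5)}; count = 12.

For each of the 121 pairs (x, y) ∈ F_11², evaluate f(x, y) mod 11. Record the zeros.
  x = 0: [0↦9, 1↦6, 2↦1, 3↦5, 4↦7, 5↦7, 6↦5, 7↦1, 8↦6, 9↦9, 10↦10]  zeros at y ∈ ∅
  x = 1: [0↦9, 1↦6, 2↦1, 3↦5, 4↦7, 5↦7, 6↦5, 7↦1, 8↦6, 9↦9, 10↦10]  zeros at y ∈ ∅
  x = 2: [0↦2, 1↦10, 2↦5, 3↦9, 4↦0, 5↦0, 6↦9, 7↦5, 8↦10, 9↦2, 10↦3]  zeros at y ∈ {4, 5}
  x = 3: [0↦10, 1↦7, 2↦2, 3↦6, 4↦8, 5↦8, 6↦6, 7↦2, 8↦7, 9↦10, 10↦0]  zeros at y ∈ {10}
  x = 4: [0↦0, 1↦8, 2↦3, 3↦7, 4↦9, 5↦9, 6↦7, 7↦3, 8↦8, 9↦0, 10↦1]  zeros at y ∈ {0, 9}
  x = 5: [0↦5, 1↦2, 2↦8, 3↦1, 4↦3, 5↦3, 6↦1, 7↦8, 8↦2, 9↦5, 10↦6]  zeros at y ∈ ∅
  x = 6: [0↦3, 1↦0, 2↦6, 3↦10, 4↦1, 5↦1, 6↦10, 7↦6, 8↦0, 9↦3, 10↦4]  zeros at y ∈ {1, 8}
  x = 7: [0↦5, 1↦2, 2↦8, 3↦1, 4↦3, 5↦3, 6↦1, 7↦8, 8↦2, 9↦5, 10↦6]  zeros at y ∈ ∅
  x = 8: [0↦0, 1↦8, 2↦3, 3↦7, 4↦9, 5↦9, 6↦7, 7↦3, 8↦8, 9↦0, 10↦1]  zeros at y ∈ {0, 9}
  x = 9: [0↦10, 1↦7, 2↦2, 3↦6, 4↦8, 5↦8, 6↦6, 7↦2, 8↦7, 9↦10, 10↦0]  zeros at y ∈ {10}
  x = 10: [0↦2, 1↦10, 2↦5, 3↦9, 4↦0, 5↦0, 6↦9, 7↦5, 8↦10, 9↦2, 10↦3]  zeros at y ∈ {4, 5}
Collecting zeros: affine points = {(2, 4), (2, 5), (3, 10), (4, 0), (4, 9), (6, 1), (6, 8), (8, 0), (8, 9), (9, 10), (10, 4), (10, 5)}.
Total count |C(F_11)_aff| = 12.


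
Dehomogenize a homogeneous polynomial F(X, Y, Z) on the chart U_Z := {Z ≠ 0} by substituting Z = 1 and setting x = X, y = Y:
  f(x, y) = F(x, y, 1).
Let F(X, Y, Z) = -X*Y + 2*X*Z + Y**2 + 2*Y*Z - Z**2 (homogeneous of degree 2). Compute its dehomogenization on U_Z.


f(x, y) = -x*y + 2*x + y**2 + 2*y - 1

On U_Z we set Z = 1. Each monomial c·X^i·Y^j·Z^k in F becomes c·x^i·y^j·1^k = c·x^i·y^j.
Substituting Z = 1: F(X, Y, 1) = -x*y + 2*x + y**2 + 2*y - 1.
Note: deg(f) ≤ deg(F) = 2; strict inequality happens when F is divisible by Z (lost terms).


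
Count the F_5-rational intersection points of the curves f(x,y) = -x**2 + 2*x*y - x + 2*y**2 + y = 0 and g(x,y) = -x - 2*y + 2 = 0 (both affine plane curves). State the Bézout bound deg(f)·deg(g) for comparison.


Common zeros: {(1, 3), (3, 2)}; count = 2; Bézout bound = 2.

deg(f) = 2, deg(g) = 1, so Bézout bound = 2.
Scan x ∈ F_5. For each x, list the y ∈ F_5 with f(x, y) ≡ 0 and those with g(x, y) ≡ 0 (mod 5); the common zeros in that column are the intersection.
  x = 0: f ≡ 0 at y ∈ {0, 2}; g ≡ 0 at y ∈ {1}; common: ∅.
  x = 1: f ≡ 0 at y ∈ {3}; g ≡ 0 at y ∈ {3}; common: {3}.
  x = 2: f ≡ 0 at y ∈ ∅; g ≡ 0 at y ∈ {0}; common: ∅.
  x = 3: f ≡ 0 at y ∈ {2}; g ≡ 0 at y ∈ {2}; common: {2}.
  x = 4: f ≡ 0 at y ∈ {0, 3}; g ≡ 0 at y ∈ {4}; common: ∅.
Collecting: common zeros = {(1, 3), (3, 2)}, so the count is 2.
Comparison with the Bézout bound: 2 ≤ 2 = deg(f)·deg(g), as expected for curves with no common component (the bound is attained).


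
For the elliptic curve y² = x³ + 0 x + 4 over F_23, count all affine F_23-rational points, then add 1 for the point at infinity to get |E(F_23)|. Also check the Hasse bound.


Affine points = {(0, 2), (0, 21), (2, 9), (2, 14), (3, 10), (3, 13), (6, 6), (6, 17), (7, 5), (7, 18), (11, 1), (11, 22), (13, 4), (13, 19), (16, 11), (16, 12), (17, 8), (17, 15), (19, 3), (19, 20), (20, 0), (22, 7), (22, 16)}; affine count = 23; |E(F_23)| = 24.

Discriminant check: Δ ∝ 4a³ + 27b² = 4·0³ + 27·4² = 4·0 + 27·16 ≡ 18 (mod 23). Nonzero ⇒ E is nonsingular.
For each x ∈ F_23, compute rhs = x³ + 0·x + 4 mod 23, then count y ∈ F_23 with y² ≡ rhs.
  x = 0: rhs = 4, matching y values: 2, 21 (2 points).
  x = 1: rhs = 5, matching y values: none (0 points).
  x = 2: rhs = 12, matching y values: 9, 14 (2 points).
  x = 3: rhs = 8, matching y values: 10, 13 (2 points).
  x = 4: rhs = 22, matching y values: none (0 points).
  x = 5: rhs = 14, matching y values: none (0 points).
  x = 6: rhs = 13, matching y values: 6, 17 (2 points).
  x = 7: rhs = 2, matching y values: 5, 18 (2 points).
  x = 8: rhs = 10, matching y values: none (0 points).
  x = 9: rhs = 20, matching y values: none (0 points).
  x = 10: rhs = 15, matching y values: none (0 points).
  x = 11: rhs = 1, matching y values: 1, 22 (2 points).
  x = 12: rhs = 7, matching y values: none (0 points).
  x = 13: rhs = 16, matching y values: 4, 19 (2 points).
  x = 14: rhs = 11, matching y values: none (0 points).
  x = 15: rhs = 21, matching y values: none (0 points).
  x = 16: rhs = 6, matching y values: 11, 12 (2 points).
  x = 17: rhs = 18, matching y values: 8, 15 (2 points).
  x = 18: rhs = 17, matching y values: none (0 points).
  x = 19: rhs = 9, matching y values: 3, 20 (2 points).
  x = 20: rhs = 0, matching y values: 0 (1 points).
  x = 21: rhs = 19, matching y values: none (0 points).
  x = 22: rhs = 3, matching y values: 7, 16 (2 points).
Total affine count: 23.
Full point count |E(F_23)| = 23 + 1 = 24.
Hasse bound: |24 − (23+1)| = |0| = 0 ≤ 2√23 ≈ 9.5917 ✓.


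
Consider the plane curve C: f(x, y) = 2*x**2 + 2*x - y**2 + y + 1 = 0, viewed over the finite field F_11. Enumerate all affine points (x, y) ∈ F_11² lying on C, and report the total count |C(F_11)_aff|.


Affine F_11-points: {(0, 4), (0, 8), (2, 2), (2, 10), (4, 6), (5, 3), (5, 9), (6, 6), (8, 2), (8, 10), (10, 4), (10, 8)}; count = 12.

For each of the 121 pairs (x, y) ∈ F_11², evaluate f(x, y) mod 11. Record the zeros.
  x = 0: [0↦1, 1↦1, 2↦10, 3↦6, 4↦0, 5↦3, 6↦4, 7↦3, 8↦0, 9↦6, 10↦10]  zeros at y ∈ {4, 8}
  x = 1: [0↦5, 1↦5, 2↦3, 3↦10, 4↦4, 5↦7, 6↦8, 7↦7, 8↦4, 9↦10, 10↦3]  zeros at y ∈ ∅
  x = 2: [0↦2, 1↦2, 2↦0, 3↦7, 4↦1, 5↦4, 6↦5, 7↦4, 8↦1, 9↦7, 10↦0]  zeros at y ∈ {2, 10}
  x = 3: [0↦3, 1↦3, 2↦1, 3↦8, 4↦2, 5↦5, 6↦6, 7↦5, 8↦2, 9↦8, 10↦1]  zeros at y ∈ ∅
  x = 4: [0↦8, 1↦8, 2↦6, 3↦2, 4↦7, 5↦10, 6↦0, 7↦10, 8↦7, 9↦2, 10↦6]  zeros at y ∈ {6}
  x = 5: [0↦6, 1↦6, 2↦4, 3↦0, 4↦5, 5↦8, 6↦9, 7↦8, 8↦5, 9↦0, 10↦4]  zeros at y ∈ {3, 9}
  x = 6: [0↦8, 1↦8, 2↦6, 3↦2, 4↦7, 5↦10, 6↦0, 7↦10, 8↦7, 9↦2, 10↦6]  zeros at y ∈ {6}
  x = 7: [0↦3, 1↦3, 2↦1, 3↦8, 4↦2, 5↦5, 6↦6, 7↦5, 8↦2, 9↦8, 10↦1]  zeros at y ∈ ∅
  x = 8: [0↦2, 1↦2, 2↦0, 3↦7, 4↦1, 5↦4, 6↦5, 7↦4, 8↦1, 9↦7, 10↦0]  zeros at y ∈ {2, 10}
  x = 9: [0↦5, 1↦5, 2↦3, 3↦10, 4↦4, 5↦7, 6↦8, 7↦7, 8↦4, 9↦10, 10↦3]  zeros at y ∈ ∅
  x = 10: [0↦1, 1↦1, 2↦10, 3↦6, 4↦0, 5↦3, 6↦4, 7↦3, 8↦0, 9↦6, 10↦10]  zeros at y ∈ {4, 8}
Collecting zeros: affine points = {(0, 4), (0, 8), (2, 2), (2, 10), (4, 6), (5, 3), (5, 9), (6, 6), (8, 2), (8, 10), (10, 4), (10, 8)}.
Total count |C(F_11)_aff| = 12.


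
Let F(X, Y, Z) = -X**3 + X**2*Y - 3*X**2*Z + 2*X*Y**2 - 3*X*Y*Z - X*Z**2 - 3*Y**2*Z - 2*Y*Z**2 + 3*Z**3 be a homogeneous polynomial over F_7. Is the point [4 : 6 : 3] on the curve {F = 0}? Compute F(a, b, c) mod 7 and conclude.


F(4,6,3) ≡ 0 (mod 7); P is on the curve.

Evaluate F(4, 6, 3) term-by-term (mod 7).
  -X**3 ↦ -1·64·1·1 = -64
  X**2*Y ↦ 1·16·6·1 = 96
  -3*X**2*Z ↦ -3·16·1·3 = -144
  2*X*Y**2 ↦ 2·4·36·1 = 288
  -3*X*Y*Z ↦ -3·4·6·3 = -216
  -X*Z**2 ↦ -1·4·1·9 = -36
  -3*Y**2*Z ↦ -3·1·36·3 = -324
  -2*Y*Z**2 ↦ -2·1·6·9 = -108
  3*Z**3 ↦ 3·1·1·27 = 81
Sum: F(4, 6, 3) = (-64) + (96) + (-144) + (288) + (-216) + (-36) + (-324) + (-108) + (81) = -427.
Reducing mod 7: -427 ≡ 0 (mod 7).
Since F(a, b, c) ≡ 0 (mod 7), P lies on the curve.


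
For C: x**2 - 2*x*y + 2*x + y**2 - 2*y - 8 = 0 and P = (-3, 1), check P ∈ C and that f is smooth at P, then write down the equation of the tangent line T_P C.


Tangent line at P: -6*x + 6*y - 24 = 0.

Step 1: f(-3, 1) = 0, so P lies on C.
Step 2: partial derivatives
  f_x(x, y) = 2*x - 2*y + 2, f_y(x, y) = -2*x + 2*y - 2.
  f_x(P) = -6, f_y(P) = 6 (gradient nonzero, so P is smooth).
Step 3: tangent line at P: -6·(x − -3) + 6·(y − 1) = 0.
Expanding: -6*x + 6*y - 24 = 0.


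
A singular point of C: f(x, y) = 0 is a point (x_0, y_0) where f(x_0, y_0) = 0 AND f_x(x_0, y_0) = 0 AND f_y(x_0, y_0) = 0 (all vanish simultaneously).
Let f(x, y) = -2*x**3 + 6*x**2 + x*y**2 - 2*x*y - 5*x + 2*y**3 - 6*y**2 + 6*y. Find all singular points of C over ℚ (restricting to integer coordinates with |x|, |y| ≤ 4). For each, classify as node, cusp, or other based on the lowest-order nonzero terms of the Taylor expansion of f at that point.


Singular points: {(1, 1)}; classification: cusp.

Compute partial derivatives:
  f_x = -6*x**2 + 12*x + y**2 - 2*y - 5.
  f_y = 2*x*y - 2*x + 6*y**2 - 12*y + 6.
Scan x_0 ∈ {−4, ..., 4}. For each x_0, f_y(x_0, y) is a polynomial in y; find its integer roots y ∈ {−4, ..., 4}, then test f_x and f at those candidates.
  x = -4: f_y(-4, y) = 6*y**2 - 20*y + 14; vanishes at y ∈ {1}. (-4, 1): f_x = -150 ≠ 0.
  x = -3: f_y(-3, y) = 6*y**2 - 18*y + 12; vanishes at y ∈ {1, 2}. (-3, 1): f_x = -96 ≠ 0; (-3, 2): f_x = -95 ≠ 0.
  x = -2: f_y(-2, y) = 6*y**2 - 16*y + 10; vanishes at y ∈ {1}. (-2, 1): f_x = -54 ≠ 0.
  x = -1: f_y(-1, y) = 6*y**2 - 14*y + 8; vanishes at y ∈ {1}. (-1, 1): f_x = -24 ≠ 0.
  x = 0: f_y(0, y) = 6*y**2 - 12*y + 6; vanishes at y ∈ {1}. (0, 1): f_x = -6 ≠ 0.
  x = 1: f_y(1, y) = 6*y**2 - 10*y + 4; vanishes at y ∈ {1}. (1, 1): f_x = 0, f = 0 — SINGULAR.
  x = 2: f_y(2, y) = 6*y**2 - 8*y + 2; vanishes at y ∈ {1}. (2, 1): f_x = -6 ≠ 0.
  x = 3: f_y(3, y) = 6*y**2 - 6*y; vanishes at y ∈ {0, 1}. (3, 0): f_x = -23 ≠ 0; (3, 1): f_x = -24 ≠ 0.
  x = 4: f_y(4, y) = 6*y**2 - 4*y - 2; vanishes at y ∈ {1}. (4, 1): f_x = -54 ≠ 0.
Only singular point on the grid: (1, 1).
Classify: substitute x = 1 + u, y = 1 + v and expand: f = -2*u**3 + u*v**2 + 2*v**3 + v**2.
No constant or linear terms (consistent with a singular point). Quadratic part: v**2. Cubic part: -2*u**3 + u*v**2 + 2*v**3.
The quadratic part v**2 is a perfect square, so there is a single (double) tangent line v = 0, i.e. y = 1. Restricting the cubic part to that line (v = 0) leaves -2*u**3 ≠ 0, so f is not divisible by v and the branch is v² ≈ 2*u**3 to lowest order — this is a cusp.
Classification: cusp.


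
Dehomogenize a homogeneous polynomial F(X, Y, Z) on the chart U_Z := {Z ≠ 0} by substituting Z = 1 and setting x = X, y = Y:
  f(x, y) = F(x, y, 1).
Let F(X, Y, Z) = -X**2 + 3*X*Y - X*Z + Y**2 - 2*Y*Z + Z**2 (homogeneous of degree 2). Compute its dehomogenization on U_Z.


f(x, y) = -x**2 + 3*x*y - x + y**2 - 2*y + 1

On U_Z we set Z = 1. Each monomial c·X^i·Y^j·Z^k in F becomes c·x^i·y^j·1^k = c·x^i·y^j.
Substituting Z = 1: F(X, Y, 1) = -x**2 + 3*x*y - x + y**2 - 2*y + 1.
Note: deg(f) ≤ deg(F) = 2; strict inequality happens when F is divisible by Z (lost terms).


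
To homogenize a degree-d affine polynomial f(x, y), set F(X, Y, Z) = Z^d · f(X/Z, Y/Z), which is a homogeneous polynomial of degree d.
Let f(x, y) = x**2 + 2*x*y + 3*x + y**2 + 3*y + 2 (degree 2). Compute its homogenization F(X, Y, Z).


F(X, Y, Z) = X**2 + 2*X*Y + 3*X*Z + Y**2 + 3*Y*Z + 2*Z**2

deg(f) = 2.
Substitute x = X/Z, y = Y/Z into f, then multiply by Z^2.
  monomial 1·x^2·y^0 ↦ 1·X^2·Y^0·Z^0.
  monomial 2·x^1·y^1 ↦ 2·X^1·Y^1·Z^0.
  monomial 3·x^1·y^0 ↦ 3·X^1·Y^0·Z^1.
  monomial 1·x^0·y^2 ↦ 1·X^0·Y^2·Z^0.
  monomial 3·x^0·y^1 ↦ 3·X^0·Y^1·Z^1.
  monomial 2·x^0·y^0 ↦ 2·X^0·Y^0·Z^2.
Collecting: F(X, Y, Z) = X**2 + 2*X*Y + 3*X*Z + Y**2 + 3*Y*Z + 2*Z**2.


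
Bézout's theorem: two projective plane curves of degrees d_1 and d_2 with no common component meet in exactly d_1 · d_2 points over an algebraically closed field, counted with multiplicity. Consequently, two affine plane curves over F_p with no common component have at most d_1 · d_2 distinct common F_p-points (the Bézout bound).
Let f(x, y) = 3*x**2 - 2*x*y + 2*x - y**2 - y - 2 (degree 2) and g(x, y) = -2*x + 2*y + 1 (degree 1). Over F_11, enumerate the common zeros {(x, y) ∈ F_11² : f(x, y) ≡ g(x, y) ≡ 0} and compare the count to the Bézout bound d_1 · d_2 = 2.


Common zeros: {(7, 1)}; count = 1; Bézout bound = 2.

deg(f) = 2, deg(g) = 1, so Bézout bound = 2.
Scan x ∈ F_11. For each x, list the y ∈ F_11 with f(x, y) ≡ 0 and those with g(x, y) ≡ 0 (mod 11); the common zeros in that column are the intersection.
  x = 0: f ≡ 0 at y ∈ {4, 6}; g ≡ 0 at y ∈ {5}; common: ∅.
  x = 1: f ≡ 0 at y ∈ ∅; g ≡ 0 at y ∈ {6}; common: ∅.
  x = 2: f ≡ 0 at y ∈ {2, 4}; g ≡ 0 at y ∈ {7}; common: ∅.
  x = 3: f ≡ 0 at y ∈ ∅; g ≡ 0 at y ∈ {8}; common: ∅.
  x = 4: f ≡ 0 at y ∈ {1}; g ≡ 0 at y ∈ {9}; common: ∅.
  x = 5: f ≡ 0 at y ∈ ∅; g ≡ 0 at y ∈ {10}; common: ∅.
  x = 6: f ≡ 0 at y ∈ {2, 7}; g ≡ 0 at y ∈ {0}; common: ∅.
  x = 7: f ≡ 0 at y ∈ {1, 6}; g ≡ 0 at y ∈ {1}; common: {1}.
  x = 8: f ≡ 0 at y ∈ ∅; g ≡ 0 at y ∈ {2}; common: ∅.
  x = 9: f ≡ 0 at y ∈ {7}; g ≡ 0 at y ∈ {3}; common: ∅.
  x = 10: f ≡ 0 at y ∈ ∅; g ≡ 0 at y ∈ {4}; common: ∅.
Collecting: common zeros = {(7, 1)}, so the count is 1.
Comparison with the Bézout bound: 1 ≤ 2 = deg(f)·deg(g), as expected for curves with no common component (the affine F_11-count falls short of the bound because intersections may lie at infinity, over extension fields, or carry multiplicity).


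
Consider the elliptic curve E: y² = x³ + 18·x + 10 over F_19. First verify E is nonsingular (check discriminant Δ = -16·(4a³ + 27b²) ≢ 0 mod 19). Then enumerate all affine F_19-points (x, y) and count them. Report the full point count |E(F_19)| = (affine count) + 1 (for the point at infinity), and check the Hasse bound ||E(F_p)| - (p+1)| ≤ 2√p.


Affine points = {(2, 4), (2, 15), (5, 4), (5, 15), (6, 7), (6, 12), (7, 2), (7, 17), (8, 1), (8, 18), (11, 0), (12, 4), (12, 15), (13, 3), (13, 16), (14, 2), (14, 17), (15, 8), (15, 11), (16, 9), (16, 10), (17, 2), (17, 17)}; affine count = 23; |E(F_19)| = 24.

Discriminant check: Δ ∝ 4a³ + 27b² = 4·18³ + 27·10² = 4·5832 + 27·100 ≡ 17 (mod 19). Nonzero ⇒ E is nonsingular.
For each x ∈ F_19, compute rhs = x³ + 18·x + 10 mod 19, then count y ∈ F_19 with y² ≡ rhs.
  x = 0: rhs = 10, matching y values: none (0 points).
  x = 1: rhs = 10, matching y values: none (0 points).
  x = 2: rhs = 16, matching y values: 4, 15 (2 points).
  x = 3: rhs = 15, matching y values: none (0 points).
  x = 4: rhs = 13, matching y values: none (0 points).
  x = 5: rhs = 16, matching y values: 4, 15 (2 points).
  x = 6: rhs = 11, matching y values: 7, 12 (2 points).
  x = 7: rhs = 4, matching y values: 2, 17 (2 points).
  x = 8: rhs = 1, matching y values: 1, 18 (2 points).
  x = 9: rhs = 8, matching y values: none (0 points).
  x = 10: rhs = 12, matching y values: none (0 points).
  x = 11: rhs = 0, matching y values: 0 (1 points).
  x = 12: rhs = 16, matching y values: 4, 15 (2 points).
  x = 13: rhs = 9, matching y values: 3, 16 (2 points).
  x = 14: rhs = 4, matching y values: 2, 17 (2 points).
  x = 15: rhs = 7, matching y values: 8, 11 (2 points).
  x = 16: rhs = 5, matching y values: 9, 10 (2 points).
  x = 17: rhs = 4, matching y values: 2, 17 (2 points).
  x = 18: rhs = 10, matching y values: none (0 points).
Total affine count: 23.
Full point count |E(F_19)| = 23 + 1 = 24.
Hasse bound: |24 − (19+1)| = |4| = 4 ≤ 2√19 ≈ 8.7178 ✓.


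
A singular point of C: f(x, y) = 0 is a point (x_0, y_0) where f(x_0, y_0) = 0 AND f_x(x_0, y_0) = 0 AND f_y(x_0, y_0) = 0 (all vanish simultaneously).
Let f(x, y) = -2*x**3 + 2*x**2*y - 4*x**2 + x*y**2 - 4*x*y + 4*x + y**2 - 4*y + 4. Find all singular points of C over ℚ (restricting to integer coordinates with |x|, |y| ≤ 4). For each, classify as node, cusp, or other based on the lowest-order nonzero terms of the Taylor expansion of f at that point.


Singular points: {(0, 2)}; classification: cusp.

Compute partial derivatives:
  f_x = -6*x**2 + 4*x*y - 8*x + y**2 - 4*y + 4.
  f_y = 2*x**2 + 2*x*y - 4*x + 2*y - 4.
Scan x_0 ∈ {−4, ..., 4}. For each x_0, f_y(x_0, y) is a polynomial in y; find its integer roots y ∈ {−4, ..., 4}, then test f_x and f at those candidates.
  x = -4: f_y(-4, y) = 44 - 6*y; no integer root y with |y| ≤ 4.
  x = -3: f_y(-3, y) = 26 - 4*y; no integer root y with |y| ≤ 4.
  x = -2: f_y(-2, y) = 12 - 2*y; no integer root y with |y| ≤ 4.
  x = -1: f_y(-1, y) = 2; no integer root y with |y| ≤ 4.
  x = 0: f_y(0, y) = 2*y - 4; vanishes at y ∈ {2}. (0, 2): f_x = 0, f = 0 — SINGULAR.
  x = 1: f_y(1, y) = 4*y - 6; no integer root y with |y| ≤ 4.
  x = 2: f_y(2, y) = 6*y - 4; no integer root y with |y| ≤ 4.
  x = 3: f_y(3, y) = 8*y + 2; no integer root y with |y| ≤ 4.
  x = 4: f_y(4, y) = 10*y + 12; no integer root y with |y| ≤ 4.
Only singular point on the grid: (0, 2).
Classify: substitute x = 0 + u, y = 2 + v and expand: f = -2*u**3 + 2*u**2*v + u*v**2 + v**2.
No constant or linear terms (consistent with a singular point). Quadratic part: v**2. Cubic part: -2*u**3 + 2*u**2*v + u*v**2.
The quadratic part v**2 is a perfect square, so there is a single (double) tangent line v = 0, i.e. y = 2. Restricting the cubic part to that line (v = 0) leaves -2*u**3 ≠ 0, so f is not divisible by v and the branch is v² ≈ 2*u**3 to lowest order — this is a cusp.
Classification: cusp.


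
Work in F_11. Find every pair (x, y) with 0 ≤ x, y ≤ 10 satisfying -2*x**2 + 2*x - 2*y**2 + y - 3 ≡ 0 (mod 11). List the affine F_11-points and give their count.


Affine F_11-points: {(2, 3), (4, 2), (4, 4), (5, 1), (5, 5), (6, 7), (6, 10), (7, 1), (7, 5), (8, 2), (8, 4), (10, 3)}; count = 12.

For each of the 121 pairs (x, y) ∈ F_11², evaluate f(x, y) mod 11. Record the zeros.
  x = 0: [0↦8, 1↦7, 2↦2, 3↦4, 4↦2, 5↦7, 6↦8, 7↦5, 8↦9, 9↦9, 10↦5]  zeros at y ∈ ∅
  x = 1: [0↦8, 1↦7, 2↦2, 3↦4, 4↦2, 5↦7, 6↦8, 7↦5, 8↦9, 9↦9, 10↦5]  zeros at y ∈ ∅
  x = 2: [0↦4, 1↦3, 2↦9, 3↦0, 4↦9, 5↦3, 6↦4, 7↦1, 8↦5, 9↦5, 10↦1]  zeros at y ∈ {3}
  x = 3: [0↦7, 1↦6, 2↦1, 3↦3, 4↦1, 5↦6, 6↦7, 7↦4, 8↦8, 9↦8, 10↦4]  zeros at y ∈ ∅
  x = 4: [0↦6, 1↦5, 2↦0, 3↦2, 4↦0, 5↦5, 6↦6, 7↦3, 8↦7, 9↦7, 10↦3]  zeros at y ∈ {2, 4}
  x = 5: [0↦1, 1↦0, 2↦6, 3↦8, 4↦6, 5↦0, 6↦1, 7↦9, 8↦2, 9↦2, 10↦9]  zeros at y ∈ {1, 5}
  x = 6: [0↦3, 1↦2, 2↦8, 3↦10, 4↦8, 5↦2, 6↦3, 7↦0, 8↦4, 9↦4, 10↦0]  zeros at y ∈ {7, 10}
  x = 7: [0↦1, 1↦0, 2↦6, 3↦8, 4↦6, 5↦0, 6↦1, 7↦9, 8↦2, 9↦2, 10↦9]  zeros at y ∈ {1, 5}
  x = 8: [0↦6, 1↦5, 2↦0, 3↦2, 4↦0, 5↦5, 6↦6, 7↦3, 8↦7, 9↦7, 10↦3]  zeros at y ∈ {2, 4}
  x = 9: [0↦7, 1↦6, 2↦1, 3↦3, 4↦1, 5↦6, 6↦7, 7↦4, 8↦8, 9↦8, 10↦4]  zeros at y ∈ ∅
  x = 10: [0↦4, 1↦3, 2↦9, 3↦0, 4↦9, 5↦3, 6↦4, 7↦1, 8↦5, 9↦5, 10↦1]  zeros at y ∈ {3}
Collecting zeros: affine points = {(2, 3), (4, 2), (4, 4), (5, 1), (5, 5), (6, 7), (6, 10), (7, 1), (7, 5), (8, 2), (8, 4), (10, 3)}.
Total count |C(F_11)_aff| = 12.


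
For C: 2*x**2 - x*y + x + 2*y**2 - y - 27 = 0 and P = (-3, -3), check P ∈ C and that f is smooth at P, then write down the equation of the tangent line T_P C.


Tangent line at P: -8*x - 10*y - 54 = 0.

Step 1: f(-3, -3) = 0, so P lies on C.
Step 2: partial derivatives
  f_x(x, y) = 4*x - y + 1, f_y(x, y) = -x + 4*y - 1.
  f_x(P) = -8, f_y(P) = -10 (gradient nonzero, so P is smooth).
Step 3: tangent line at P: -8·(x − -3) + -10·(y − -3) = 0.
Expanding: -8*x - 10*y - 54 = 0.


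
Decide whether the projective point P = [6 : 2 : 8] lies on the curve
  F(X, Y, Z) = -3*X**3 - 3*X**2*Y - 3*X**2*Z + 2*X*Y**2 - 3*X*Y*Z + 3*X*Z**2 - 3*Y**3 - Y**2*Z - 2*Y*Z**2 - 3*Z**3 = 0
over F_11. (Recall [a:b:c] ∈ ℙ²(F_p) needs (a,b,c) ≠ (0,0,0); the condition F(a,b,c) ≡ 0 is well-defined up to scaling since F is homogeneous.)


F(6,2,8) ≡ 9 (mod 11); P is NOT on the curve.

Evaluate F(6, 2, 8) term-by-term (mod 11).
  -3*X**3 ↦ -3·216·1·1 = -648
  -3*X**2*Y ↦ -3·36·2·1 = -216
  -3*X**2*Z ↦ -3·36·1·8 = -864
  2*X*Y**2 ↦ 2·6·4·1 = 48
  -3*X*Y*Z ↦ -3·6·2·8 = -288
  3*X*Z**2 ↦ 3·6·1·64 = 1152
  -3*Y**3 ↦ -3·1·8·1 = -24
  -Y**2*Z ↦ -1·1·4·8 = -32
  -2*Y*Z**2 ↦ -2·1·2·64 = -256
  -3*Z**3 ↦ -3·1·1·512 = -1536
Sum: F(6, 2, 8) = (-648) + (-216) + (-864) + (48) + (-288) + (1152) + (-24) + (-32) + (-256) + (-1536) = -2664.
Reducing mod 11: -2664 ≡ 9 (mod 11).
Since F(a, b, c) ≡ 9 ≠ 0 (mod 11), P does NOT lie on the curve.


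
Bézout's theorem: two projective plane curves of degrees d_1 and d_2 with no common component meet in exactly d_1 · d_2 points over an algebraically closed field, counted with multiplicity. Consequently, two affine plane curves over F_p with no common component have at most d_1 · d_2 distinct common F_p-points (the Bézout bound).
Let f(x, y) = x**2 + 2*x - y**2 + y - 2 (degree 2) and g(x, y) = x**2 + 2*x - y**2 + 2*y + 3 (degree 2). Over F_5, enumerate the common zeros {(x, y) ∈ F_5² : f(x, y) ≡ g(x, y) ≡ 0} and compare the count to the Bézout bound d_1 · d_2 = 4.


Common zeros: ∅; count = 0; Bézout bound = 4.

deg(f) = 2, deg(g) = 2, so Bézout bound = 4.
Scan x ∈ F_5. For each x, list the y ∈ F_5 with f(x, y) ≡ 0 and those with g(x, y) ≡ 0 (mod 5); the common zeros in that column are the intersection.
  x = 0: f ≡ 0 at y ∈ ∅; g ≡ 0 at y ∈ {3, 4}; common: ∅.
  x = 1: f ≡ 0 at y ∈ {3}; g ≡ 0 at y ∈ ∅; common: ∅.
  x = 2: f ≡ 0 at y ∈ {3}; g ≡ 0 at y ∈ ∅; common: ∅.
  x = 3: f ≡ 0 at y ∈ ∅; g ≡ 0 at y ∈ {3, 4}; common: ∅.
  x = 4: f ≡ 0 at y ∈ {2, 4}; g ≡ 0 at y ∈ ∅; common: ∅.
Collecting: common zeros = ∅, so the count is 0.
Comparison with the Bézout bound: 0 ≤ 4 = deg(f)·deg(g), as expected for curves with no common component (the affine F_5-count falls short of the bound because intersections may lie at infinity, over extension fields, or carry multiplicity).


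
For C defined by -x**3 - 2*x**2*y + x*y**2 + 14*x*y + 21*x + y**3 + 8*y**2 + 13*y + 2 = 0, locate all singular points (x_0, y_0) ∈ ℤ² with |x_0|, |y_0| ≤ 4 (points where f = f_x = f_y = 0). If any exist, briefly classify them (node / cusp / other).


Singular points: {(2, -3)}; classification: cusp.

Compute partial derivatives:
  f_x = -3*x**2 - 4*x*y + y**2 + 14*y + 21.
  f_y = -2*x**2 + 2*x*y + 14*x + 3*y**2 + 16*y + 13.
Scan x_0 ∈ {−4, ..., 4}. For each x_0, f_y(x_0, y) is a polynomial in y; find its integer roots y ∈ {−4, ..., 4}, then test f_x and f at those candidates.
  x = -4: f_y(-4, y) = 3*y**2 + 8*y - 75; no integer root y with |y| ≤ 4.
  x = -3: f_y(-3, y) = 3*y**2 + 10*y - 47; no integer root y with |y| ≤ 4.
  x = -2: f_y(-2, y) = 3*y**2 + 12*y - 23; no integer root y with |y| ≤ 4.
  x = -1: f_y(-1, y) = 3*y**2 + 14*y - 3; no integer root y with |y| ≤ 4.
  x = 0: f_y(0, y) = 3*y**2 + 16*y + 13; vanishes at y ∈ {-1}. (0, -1): f_x = 8 ≠ 0.
  x = 1: f_y(1, y) = 3*y**2 + 18*y + 25; no integer root y with |y| ≤ 4.
  x = 2: f_y(2, y) = 3*y**2 + 20*y + 33; vanishes at y ∈ {-3}. (2, -3): f_x = 0, f = 0 — SINGULAR.
  x = 3: f_y(3, y) = 3*y**2 + 22*y + 37; no integer root y with |y| ≤ 4.
  x = 4: f_y(4, y) = 3*y**2 + 24*y + 37; no integer root y with |y| ≤ 4.
Only singular point on the grid: (2, -3).
Classify: substitute x = 2 + u, y = -3 + v and expand: f = -u**3 - 2*u**2*v + u*v**2 + v**3 + v**2.
No constant or linear terms (consistent with a singular point). Quadratic part: v**2. Cubic part: -u**3 - 2*u**2*v + u*v**2 + v**3.
The quadratic part v**2 is a perfect square, so there is a single (double) tangent line v = 0, i.e. y = -3. Restricting the cubic part to that line (v = 0) leaves -u**3 ≠ 0, so f is not divisible by v and the branch is v² ≈ u**3 to lowest order — this is a cusp.
Classification: cusp.


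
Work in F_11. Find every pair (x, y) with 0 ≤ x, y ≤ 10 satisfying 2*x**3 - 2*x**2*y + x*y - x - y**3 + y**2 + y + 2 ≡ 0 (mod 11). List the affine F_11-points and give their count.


Affine F_11-points: {(0, 2), (2, 1), (4, 1), (6, 1), (6, 10), (10, 4)}; count = 6.

For each of the 121 pairs (x, y) ∈ F_11², evaluate f(x, y) mod 11. Record the zeros.
  x = 0: [0↦2, 1↦3, 2↦0, 3↦9, 4↦2, 5↦6, 6↦4, 7↦1, 8↦2, 9↦1, 10↦3]  zeros at y ∈ {2}
  x = 1: [0↦3, 1↦3, 2↦10, 3↦7, 4↦10, 5↦2, 6↦10, 7↦6, 8↦6, 9↦4, 10↦5]  zeros at y ∈ ∅
  x = 2: [0↦5, 1↦0, 2↦2, 3↦5, 4↦3, 5↦1, 6↦4, 7↦6, 8↦1, 9↦5, 10↦1]  zeros at y ∈ {1}
  x = 3: [0↦9, 1↦6, 2↦10, 3↦4, 4↦4, 5↦4, 6↦9, 7↦2, 8↦10, 9↦5, 10↦3]  zeros at y ∈ ∅
  x = 4: [0↦5, 1↦0, 2↦2, 3↦5, 4↦3, 5↦1, 6↦4, 7↦6, 8↦1, 9↦5, 10↦1]  zeros at y ∈ {1}
  x = 5: [0↦5, 1↦5, 2↦1, 3↦9, 4↦1, 5↦4, 6↦1, 7↦8, 8↦8, 9↦6, 10↦7]  zeros at y ∈ ∅
  x = 6: [0↦10, 1↦0, 2↦8, 3↦6, 4↦10, 5↦3, 6↦1, 7↦9, 8↦10, 9↦9, 10↦0]  zeros at y ∈ {1, 10}
  x = 7: [0↦10, 1↦8, 2↦2, 3↦8, 4↦9, 5↦10, 6↦5, 7↦10, 8↦8, 9↦4, 10↦3]  zeros at y ∈ ∅
  x = 8: [0↦6, 1↦8, 2↦6, 3↦5, 4↦10, 5↦4, 6↦3, 7↦1, 8↦3, 9↦3, 10↦6]  zeros at y ∈ ∅
  x = 9: [0↦10, 1↦1, 2↦10, 3↦9, 4↦3, 5↦8, 6↦7, 7↦5, 8↦7, 9↦7, 10↦10]  zeros at y ∈ ∅
  x = 10: [0↦1, 1↦10, 2↦4, 3↦10, 4↦0, 5↦1, 6↦7, 7↦1, 8↦10, 9↦6, 10↦5]  zeros at y ∈ {4}
Collecting zeros: affine points = {(0, 2), (2, 1), (4, 1), (6, 1), (6, 10), (10, 4)}.
Total count |C(F_11)_aff| = 6.


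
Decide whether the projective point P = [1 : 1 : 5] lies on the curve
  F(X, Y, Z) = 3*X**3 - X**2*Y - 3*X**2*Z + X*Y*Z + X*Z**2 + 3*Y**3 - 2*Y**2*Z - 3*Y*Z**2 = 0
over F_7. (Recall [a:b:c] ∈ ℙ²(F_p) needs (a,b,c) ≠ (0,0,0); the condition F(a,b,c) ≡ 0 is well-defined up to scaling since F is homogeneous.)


F(1,1,5) ≡ 5 (mod 7); P is NOT on the curve.

Evaluate F(1, 1, 5) term-by-term (mod 7).
  3*X**3 ↦ 3·1·1·1 = 3
  -X**2*Y ↦ -1·1·1·1 = -1
  -3*X**2*Z ↦ -3·1·1·5 = -15
  X*Y*Z ↦ 1·1·1·5 = 5
  X*Z**2 ↦ 1·1·1·25 = 25
  3*Y**3 ↦ 3·1·1·1 = 3
  -2*Y**2*Z ↦ -2·1·1·5 = -10
  -3*Y*Z**2 ↦ -3·1·1·25 = -75
Sum: F(1, 1, 5) = (3) + (-1) + (-15) + (5) + (25) + (3) + (-10) + (-75) = -65.
Reducing mod 7: -65 ≡ 5 (mod 7).
Since F(a, b, c) ≡ 5 ≠ 0 (mod 7), P does NOT lie on the curve.


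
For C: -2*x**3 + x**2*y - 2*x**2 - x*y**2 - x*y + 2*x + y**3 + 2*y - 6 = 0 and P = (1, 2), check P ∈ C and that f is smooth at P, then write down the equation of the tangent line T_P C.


Tangent line at P: -10*x + 10*y - 10 = 0.

Step 1: f(1, 2) = 0, so P lies on C.
Step 2: partial derivatives
  f_x(x, y) = -6*x**2 + 2*x*y - 4*x - y**2 - y + 2, f_y(x, y) = x**2 - 2*x*y - x + 3*y**2 + 2.
  f_x(P) = -10, f_y(P) = 10 (gradient nonzero, so P is smooth).
Step 3: tangent line at P: -10·(x − 1) + 10·(y − 2) = 0.
Expanding: -10*x + 10*y - 10 = 0.


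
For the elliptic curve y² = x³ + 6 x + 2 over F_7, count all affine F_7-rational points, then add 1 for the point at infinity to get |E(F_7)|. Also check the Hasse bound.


Affine points = {(0, 3), (0, 4), (1, 3), (1, 4), (2, 1), (2, 6), (6, 3), (6, 4)}; affine count = 8; |E(F_7)| = 9.

Discriminant check: Δ ∝ 4a³ + 27b² = 4·6³ + 27·2² = 4·216 + 27·4 ≡ 6 (mod 7). Nonzero ⇒ E is nonsingular.
For each x ∈ F_7, compute rhs = x³ + 6·x + 2 mod 7, then count y ∈ F_7 with y² ≡ rhs.
  x = 0: rhs = 2, matching y values: 3, 4 (2 points).
  x = 1: rhs = 2, matching y values: 3, 4 (2 points).
  x = 2: rhs = 1, matching y values: 1, 6 (2 points).
  x = 3: rhs = 5, matching y values: none (0 points).
  x = 4: rhs = 6, matching y values: none (0 points).
  x = 5: rhs = 3, matching y values: none (0 points).
  x = 6: rhs = 2, matching y values: 3, 4 (2 points).
Total affine count: 8.
Full point count |E(F_7)| = 8 + 1 = 9.
Hasse bound: |9 − (7+1)| = |1| = 1 ≤ 2√7 ≈ 5.2915 ✓.


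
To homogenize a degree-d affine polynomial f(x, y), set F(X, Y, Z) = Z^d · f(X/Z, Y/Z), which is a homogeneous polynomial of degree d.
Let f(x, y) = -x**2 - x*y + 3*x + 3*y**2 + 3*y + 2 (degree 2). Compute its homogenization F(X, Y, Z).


F(X, Y, Z) = -X**2 - X*Y + 3*X*Z + 3*Y**2 + 3*Y*Z + 2*Z**2

deg(f) = 2.
Substitute x = X/Z, y = Y/Z into f, then multiply by Z^2.
  monomial -1·x^2·y^0 ↦ -1·X^2·Y^0·Z^0.
  monomial -1·x^1·y^1 ↦ -1·X^1·Y^1·Z^0.
  monomial 3·x^1·y^0 ↦ 3·X^1·Y^0·Z^1.
  monomial 3·x^0·y^2 ↦ 3·X^0·Y^2·Z^0.
  monomial 3·x^0·y^1 ↦ 3·X^0·Y^1·Z^1.
  monomial 2·x^0·y^0 ↦ 2·X^0·Y^0·Z^2.
Collecting: F(X, Y, Z) = -X**2 - X*Y + 3*X*Z + 3*Y**2 + 3*Y*Z + 2*Z**2.


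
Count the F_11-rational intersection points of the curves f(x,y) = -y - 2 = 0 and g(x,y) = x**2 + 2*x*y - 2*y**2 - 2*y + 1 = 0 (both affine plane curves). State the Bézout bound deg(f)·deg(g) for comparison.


Common zeros: ∅; count = 0; Bézout bound = 2.

deg(f) = 1, deg(g) = 2, so Bézout bound = 2.
Scan x ∈ F_11. For each x, list the y ∈ F_11 with f(x, y) ≡ 0 and those with g(x, y) ≡ 0 (mod 11); the common zeros in that column are the intersection.
  x = 0: f ≡ 0 at y ∈ {9}; g ≡ 0 at y ∈ {2, 8}; common: ∅.
  x = 1: f ≡ 0 at y ∈ {9}; g ≡ 0 at y ∈ {1, 10}; common: ∅.
  x = 2: f ≡ 0 at y ∈ {9}; g ≡ 0 at y ∈ {6}; common: ∅.
  x = 3: f ≡ 0 at y ∈ {9}; g ≡ 0 at y ∈ ∅; common: ∅.
  x = 4: f ≡ 0 at y ∈ {9}; g ≡ 0 at y ∈ ∅; common: ∅.
  x = 5: f ≡ 0 at y ∈ {9}; g ≡ 0 at y ∈ ∅; common: ∅.
  x = 6: f ≡ 0 at y ∈ {9}; g ≡ 0 at y ∈ {8}; common: ∅.
  x = 7: f ≡ 0 at y ∈ {9}; g ≡ 0 at y ∈ {2, 4}; common: ∅.
  x = 8: f ≡ 0 at y ∈ {9}; g ≡ 0 at y ∈ {1, 6}; common: ∅.
  x = 9: f ≡ 0 at y ∈ {9}; g ≡ 0 at y ∈ ∅; common: ∅.
  x = 10: f ≡ 0 at y ∈ {9}; g ≡ 0 at y ∈ ∅; common: ∅.
Collecting: common zeros = ∅, so the count is 0.
Comparison with the Bézout bound: 0 ≤ 2 = deg(f)·deg(g), as expected for curves with no common component (the affine F_11-count falls short of the bound because intersections may lie at infinity, over extension fields, or carry multiplicity).


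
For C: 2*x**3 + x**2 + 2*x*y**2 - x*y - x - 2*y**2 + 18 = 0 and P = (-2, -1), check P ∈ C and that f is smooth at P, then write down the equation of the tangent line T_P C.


Tangent line at P: 22*x + 14*y + 58 = 0.

Step 1: f(-2, -1) = 0, so P lies on C.
Step 2: partial derivatives
  f_x(x, y) = 6*x**2 + 2*x + 2*y**2 - y - 1, f_y(x, y) = 4*x*y - x - 4*y.
  f_x(P) = 22, f_y(P) = 14 (gradient nonzero, so P is smooth).
Step 3: tangent line at P: 22·(x − -2) + 14·(y − -1) = 0.
Expanding: 22*x + 14*y + 58 = 0.


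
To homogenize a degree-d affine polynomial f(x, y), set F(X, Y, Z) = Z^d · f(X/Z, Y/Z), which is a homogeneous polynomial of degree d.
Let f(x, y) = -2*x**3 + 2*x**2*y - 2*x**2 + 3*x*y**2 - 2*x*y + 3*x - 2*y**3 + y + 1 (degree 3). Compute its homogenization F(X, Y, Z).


F(X, Y, Z) = -2*X**3 + 2*X**2*Y - 2*X**2*Z + 3*X*Y**2 - 2*X*Y*Z + 3*X*Z**2 - 2*Y**3 + Y*Z**2 + Z**3

deg(f) = 3.
Substitute x = X/Z, y = Y/Z into f, then multiply by Z^3.
  monomial -2·x^3·y^0 ↦ -2·X^3·Y^0·Z^0.
  monomial 2·x^2·y^1 ↦ 2·X^2·Y^1·Z^0.
  monomial -2·x^2·y^0 ↦ -2·X^2·Y^0·Z^1.
  monomial 3·x^1·y^2 ↦ 3·X^1·Y^2·Z^0.
  monomial -2·x^1·y^1 ↦ -2·X^1·Y^1·Z^1.
  monomial 3·x^1·y^0 ↦ 3·X^1·Y^0·Z^2.
  monomial -2·x^0·y^3 ↦ -2·X^0·Y^3·Z^0.
  monomial 1·x^0·y^1 ↦ 1·X^0·Y^1·Z^2.
  monomial 1·x^0·y^0 ↦ 1·X^0·Y^0·Z^3.
Collecting: F(X, Y, Z) = -2*X**3 + 2*X**2*Y - 2*X**2*Z + 3*X*Y**2 - 2*X*Y*Z + 3*X*Z**2 - 2*Y**3 + Y*Z**2 + Z**3.


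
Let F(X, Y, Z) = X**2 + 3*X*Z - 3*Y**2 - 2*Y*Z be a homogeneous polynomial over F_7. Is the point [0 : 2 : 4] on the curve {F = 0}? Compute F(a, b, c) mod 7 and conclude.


F(0,2,4) ≡ 0 (mod 7); P is on the curve.

Evaluate F(0, 2, 4) term-by-term (mod 7).
  X**2 ↦ 1·0·1·1 = 0
  3*X*Z ↦ 3·0·1·4 = 0
  -3*Y**2 ↦ -3·1·4·1 = -12
  -2*Y*Z ↦ -2·1·2·4 = -16
Sum: F(0, 2, 4) = (0) + (0) + (-12) + (-16) = -28.
Reducing mod 7: -28 ≡ 0 (mod 7).
Since F(a, b, c) ≡ 0 (mod 7), P lies on the curve.


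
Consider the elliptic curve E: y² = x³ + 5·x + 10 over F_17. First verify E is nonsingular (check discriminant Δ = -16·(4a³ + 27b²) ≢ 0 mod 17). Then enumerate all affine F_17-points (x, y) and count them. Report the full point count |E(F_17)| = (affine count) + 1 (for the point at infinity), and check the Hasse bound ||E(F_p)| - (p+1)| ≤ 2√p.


Affine points = {(1, 4), (1, 13), (3, 1), (3, 16), (4, 3), (4, 14), (6, 1), (6, 16), (8, 1), (8, 16), (9, 6), (9, 11), (11, 6), (11, 11), (12, 8), (12, 9), (14, 6), (14, 11), (15, 3), (15, 14), (16, 2), (16, 15)}; affine count = 22; |E(F_17)| = 23.

Discriminant check: Δ ∝ 4a³ + 27b² = 4·5³ + 27·10² = 4·125 + 27·100 ≡ 4 (mod 17). Nonzero ⇒ E is nonsingular.
For each x ∈ F_17, compute rhs = x³ + 5·x + 10 mod 17, then count y ∈ F_17 with y² ≡ rhs.
  x = 0: rhs = 10, matching y values: none (0 points).
  x = 1: rhs = 16, matching y values: 4, 13 (2 points).
  x = 2: rhs = 11, matching y values: none (0 points).
  x = 3: rhs = 1, matching y values: 1, 16 (2 points).
  x = 4: rhs = 9, matching y values: 3, 14 (2 points).
  x = 5: rhs = 7, matching y values: none (0 points).
  x = 6: rhs = 1, matching y values: 1, 16 (2 points).
  x = 7: rhs = 14, matching y values: none (0 points).
  x = 8: rhs = 1, matching y values: 1, 16 (2 points).
  x = 9: rhs = 2, matching y values: 6, 11 (2 points).
  x = 10: rhs = 6, matching y values: none (0 points).
  x = 11: rhs = 2, matching y values: 6, 11 (2 points).
  x = 12: rhs = 13, matching y values: 8, 9 (2 points).
  x = 13: rhs = 11, matching y values: none (0 points).
  x = 14: rhs = 2, matching y values: 6, 11 (2 points).
  x = 15: rhs = 9, matching y values: 3, 14 (2 points).
  x = 16: rhs = 4, matching y values: 2, 15 (2 points).
Total affine count: 22.
Full point count |E(F_17)| = 22 + 1 = 23.
Hasse bound: |23 − (17+1)| = |5| = 5 ≤ 2√17 ≈ 8.2462 ✓.


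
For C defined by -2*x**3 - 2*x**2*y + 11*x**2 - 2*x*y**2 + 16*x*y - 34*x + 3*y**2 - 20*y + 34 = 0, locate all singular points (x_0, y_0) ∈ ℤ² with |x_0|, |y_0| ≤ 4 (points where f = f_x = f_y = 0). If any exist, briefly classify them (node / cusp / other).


Singular points: {(1, 3)}; classification: node.

Compute partial derivatives:
  f_x = -6*x**2 - 4*x*y + 22*x - 2*y**2 + 16*y - 34.
  f_y = -2*x**2 - 4*x*y + 16*x + 6*y - 20.
Scan x_0 ∈ {−4, ..., 4}. For each x_0, f_y(x_0, y) is a polynomial in y; find its integer roots y ∈ {−4, ..., 4}, then test f_x and f at those candidates.
  x = -4: f_y(-4, y) = 22*y - 116; no integer root y with |y| ≤ 4.
  x = -3: f_y(-3, y) = 18*y - 86; no integer root y with |y| ≤ 4.
  x = -2: f_y(-2, y) = 14*y - 60; no integer root y with |y| ≤ 4.
  x = -1: f_y(-1, y) = 10*y - 38; no integer root y with |y| ≤ 4.
  x = 0: f_y(0, y) = 6*y - 20; no integer root y with |y| ≤ 4.
  x = 1: f_y(1, y) = 2*y - 6; vanishes at y ∈ {3}. (1, 3): f_x = 0, f = 0 — SINGULAR.
  x = 2: f_y(2, y) = 4 - 2*y; vanishes at y ∈ {2}. (2, 2): f_x = -6 ≠ 0.
  x = 3: f_y(3, y) = 10 - 6*y; no integer root y with |y| ≤ 4.
  x = 4: f_y(4, y) = 12 - 10*y; no integer root y with |y| ≤ 4.
Only singular point on the grid: (1, 3).
Classify: substitute x = 1 + u, y = 3 + v and expand: f = -2*u**3 - 2*u**2*v - u**2 - 2*u*v**2 + v**2.
No constant or linear terms (consistent with a singular point). Quadratic part: -u**2 + v**2. Cubic part: -2*u**3 - 2*u**2*v - 2*u*v**2.
The quadratic part v**2 - u**2 = (v − u)(v + u) splits into two distinct linear factors, so there are two distinct tangent lines y − 3 = ±(x − 1) — this is a node (ordinary double point).
Classification: node.


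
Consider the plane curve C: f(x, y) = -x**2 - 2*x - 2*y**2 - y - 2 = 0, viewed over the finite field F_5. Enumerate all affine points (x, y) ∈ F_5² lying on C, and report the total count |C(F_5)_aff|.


Affine F_5-points: {(0, 1), (1, 0), (1, 2), (2, 0), (2, 2), (3, 1)}; count = 6.

For each of the 25 pairs (x, y) ∈ F_5², evaluate f(x, y) mod 5. Record the zeros.
  x = 0: [0↦3, 1↦0, 2↦3, 3↦2, 4↦2]  zeros at y ∈ {1}
  x = 1: [0↦0, 1↦2, 2↦0, 3↦4, 4↦4]  zeros at y ∈ {0, 2}
  x = 2: [0↦0, 1↦2, 2↦0, 3↦4, 4↦4]  zeros at y ∈ {0, 2}
  x = 3: [0↦3, 1↦0, 2↦3, 3↦2, 4↦2]  zeros at y ∈ {1}
  x = 4: [0↦4, 1↦1, 2↦4, 3↦3, 4↦3]  zeros at y ∈ ∅
Collecting zeros: affine points = {(0, 1), (1, 0), (1, 2), (2, 0), (2, 2), (3, 1)}.
Total count |C(F_5)_aff| = 6.


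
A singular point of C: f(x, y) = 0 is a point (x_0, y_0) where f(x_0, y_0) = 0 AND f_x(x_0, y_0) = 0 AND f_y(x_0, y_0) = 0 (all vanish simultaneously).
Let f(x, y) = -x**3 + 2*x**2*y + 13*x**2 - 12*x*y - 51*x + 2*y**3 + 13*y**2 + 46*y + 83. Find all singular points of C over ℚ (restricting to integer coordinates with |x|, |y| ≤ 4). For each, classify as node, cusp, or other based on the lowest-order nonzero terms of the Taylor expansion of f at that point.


Singular points: {(3, -2)}; classification: cusp.

Compute partial derivatives:
  f_x = -3*x**2 + 4*x*y + 26*x - 12*y - 51.
  f_y = 2*x**2 - 12*x + 6*y**2 + 26*y + 46.
Scan x_0 ∈ {−4, ..., 4}. For each x_0, f_y(x_0, y) is a polynomial in y; find its integer roots y ∈ {−4, ..., 4}, then test f_x and f at those candidates.
  x = -4: f_y(-4, y) = 6*y**2 + 26*y + 126; no integer root y with |y| ≤ 4.
  x = -3: f_y(-3, y) = 6*y**2 + 26*y + 100; no integer root y with |y| ≤ 4.
  x = -2: f_y(-2, y) = 6*y**2 + 26*y + 78; no integer root y with |y| ≤ 4.
  x = -1: f_y(-1, y) = 6*y**2 + 26*y + 60; no integer root y with |y| ≤ 4.
  x = 0: f_y(0, y) = 6*y**2 + 26*y + 46; no integer root y with |y| ≤ 4.
  x = 1: f_y(1, y) = 6*y**2 + 26*y + 36; no integer root y with |y| ≤ 4.
  x = 2: f_y(2, y) = 6*y**2 + 26*y + 30; no integer root y with |y| ≤ 4.
  x = 3: f_y(3, y) = 6*y**2 + 26*y + 28; vanishes at y ∈ {-2}. (3, -2): f_x = 0, f = 0 — SINGULAR.
  x = 4: f_y(4, y) = 6*y**2 + 26*y + 30; no integer root y with |y| ≤ 4.
Only singular point on the grid: (3, -2).
Classify: substitute x = 3 + u, y = -2 + v and expand: f = -u**3 + 2*u**2*v + 2*v**3 + v**2.
No constant or linear terms (consistent with a singular point). Quadratic part: v**2. Cubic part: -u**3 + 2*u**2*v + 2*v**3.
The quadratic part v**2 is a perfect square, so there is a single (double) tangent line v = 0, i.e. y = -2. Restricting the cubic part to that line (v = 0) leaves -u**3 ≠ 0, so f is not divisible by v and the branch is v² ≈ u**3 to lowest order — this is a cusp.
Classification: cusp.
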